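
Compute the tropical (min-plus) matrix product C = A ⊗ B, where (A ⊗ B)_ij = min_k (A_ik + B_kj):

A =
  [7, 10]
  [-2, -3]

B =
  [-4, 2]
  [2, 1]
A ⊗ B =
  [3, 9]
  [-6, -2]

Apply the min-plus product entry-by-entry:
  C[0][0] = min over k of (A[0][0] + B[0][0] = 7 + -4 = 3, A[0][1] + B[1][0] = 10 + 2 = 12) = 3 (attained at k = 0)
  C[0][1] = min over k of (A[0][0] + B[0][1] = 7 + 2 = 9, A[0][1] + B[1][1] = 10 + 1 = 11) = 9 (attained at k = 0)
  C[1][0] = min over k of (A[1][0] + B[0][0] = -2 + -4 = -6, A[1][1] + B[1][0] = -3 + 2 = -1) = -6 (attained at k = 0)
  C[1][1] = min over k of (A[1][0] + B[0][1] = -2 + 2 = 0, A[1][1] + B[1][1] = -3 + 1 = -2) = -2 (attained at k = 1)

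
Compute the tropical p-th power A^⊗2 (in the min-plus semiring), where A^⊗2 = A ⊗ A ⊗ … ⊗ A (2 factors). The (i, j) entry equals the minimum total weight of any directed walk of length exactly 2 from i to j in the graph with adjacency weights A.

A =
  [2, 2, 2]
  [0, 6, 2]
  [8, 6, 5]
A^⊗2 =
  [2, 4, 4]
  [2, 2, 2]
  [6, 10, 8]

Each entry (A^⊗2)_ij equals the minimum over all length-2 walks i = v_0 → v_1 → … → v_2 = j of Σ_t A[v_t][v_{t+1}]. For example, for (i, j) = (0, 2) we minimise over 3 possible intermediate vertex sequences; the minimum is 4, attained along the walk 0 → 0 → 2.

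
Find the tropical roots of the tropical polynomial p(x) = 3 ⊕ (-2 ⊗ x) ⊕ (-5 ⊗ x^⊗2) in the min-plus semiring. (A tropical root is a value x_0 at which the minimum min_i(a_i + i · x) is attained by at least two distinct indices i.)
Roots: {3, 5}

Each tropical root is a break point of the lower envelope of the lines y = a_i + i · x (there are 3 lines, with slopes 0, 1, ..., 2). Only the lines that attain the minimum somewhere contribute to roots; other lines are dominated. Here the surviving (envelope) indices are i = 2, i = 1, i = 0.
Intersections between consecutive envelope lines give the roots: for adjacent envelope indices i < j the intersection is x = (a_i − a_j) / (j − i). Reading off the sorted break points: {3, 5}.
Verification: at each break x_0, at least two indices attain the minimum of min_i(a_i + i · x_0).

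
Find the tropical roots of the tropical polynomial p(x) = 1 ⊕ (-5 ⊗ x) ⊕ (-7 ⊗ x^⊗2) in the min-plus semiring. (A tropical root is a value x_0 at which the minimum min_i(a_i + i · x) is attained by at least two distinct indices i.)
Roots: {2, 6}

Each tropical root is a break point of the lower envelope of the lines y = a_i + i · x (there are 3 lines, with slopes 0, 1, ..., 2). Only the lines that attain the minimum somewhere contribute to roots; other lines are dominated. Here the surviving (envelope) indices are i = 2, i = 1, i = 0.
Intersections between consecutive envelope lines give the roots: for adjacent envelope indices i < j the intersection is x = (a_i − a_j) / (j − i). Reading off the sorted break points: {2, 6}.
Verification: at each break x_0, at least two indices attain the minimum of min_i(a_i + i · x_0).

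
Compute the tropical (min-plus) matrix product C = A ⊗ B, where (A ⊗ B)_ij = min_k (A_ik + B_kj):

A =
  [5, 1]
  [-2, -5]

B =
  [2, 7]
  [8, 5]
A ⊗ B =
  [7, 6]
  [0, 0]

Apply the min-plus product entry-by-entry:
  C[0][0] = min over k of (A[0][0] + B[0][0] = 5 + 2 = 7, A[0][1] + B[1][0] = 1 + 8 = 9) = 7 (attained at k = 0)
  C[0][1] = min over k of (A[0][0] + B[0][1] = 5 + 7 = 12, A[0][1] + B[1][1] = 1 + 5 = 6) = 6 (attained at k = 1)
  C[1][0] = min over k of (A[1][0] + B[0][0] = -2 + 2 = 0, A[1][1] + B[1][0] = -5 + 8 = 3) = 0 (attained at k = 0)
  C[1][1] = min over k of (A[1][0] + B[0][1] = -2 + 7 = 5, A[1][1] + B[1][1] = -5 + 5 = 0) = 0 (attained at k = 1)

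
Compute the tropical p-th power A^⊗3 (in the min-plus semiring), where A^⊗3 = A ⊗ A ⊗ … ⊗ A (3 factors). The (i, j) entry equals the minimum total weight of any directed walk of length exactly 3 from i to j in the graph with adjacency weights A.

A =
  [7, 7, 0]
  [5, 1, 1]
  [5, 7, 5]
A^⊗3 =
  [10, 8, 5]
  [7, 3, 3]
  [10, 9, 9]

Each entry (A^⊗3)_ij equals the minimum over all length-3 walks i = v_0 → v_1 → … → v_3 = j of Σ_t A[v_t][v_{t+1}]. For example, for (i, j) = (0, 2) we minimise over 9 possible intermediate vertex sequences; the minimum is 5, attained along the walk 0 → 2 → 0 → 2.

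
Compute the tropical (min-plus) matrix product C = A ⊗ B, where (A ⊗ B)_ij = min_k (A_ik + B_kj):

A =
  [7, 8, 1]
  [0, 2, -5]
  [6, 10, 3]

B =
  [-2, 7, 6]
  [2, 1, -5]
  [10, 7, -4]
A ⊗ B =
  [5, 8, -3]
  [-2, 2, -9]
  [4, 10, -1]

Apply the min-plus product entry-by-entry:
  C[0][0] = min over k of (A[0][0] + B[0][0] = 7 + -2 = 5, A[0][1] + B[1][0] = 8 + 2 = 10, A[0][2] + B[2][0] = 1 + 10 = 11) = 5 (attained at k = 0)
  C[0][1] = min over k of (A[0][0] + B[0][1] = 7 + 7 = 14, A[0][1] + B[1][1] = 8 + 1 = 9, A[0][2] + B[2][1] = 1 + 7 = 8) = 8 (attained at k = 2)
  C[0][2] = min over k of (A[0][0] + B[0][2] = 7 + 6 = 13, A[0][1] + B[1][2] = 8 + -5 = 3, A[0][2] + B[2][2] = 1 + -4 = -3) = -3 (attained at k = 2)
  C[1][0] = min over k of (A[1][0] + B[0][0] = 0 + -2 = -2, A[1][1] + B[1][0] = 2 + 2 = 4, A[1][2] + B[2][0] = -5 + 10 = 5) = -2 (attained at k = 0)
  C[1][1] = min over k of (A[1][0] + B[0][1] = 0 + 7 = 7, A[1][1] + B[1][1] = 2 + 1 = 3, A[1][2] + B[2][1] = -5 + 7 = 2) = 2 (attained at k = 2)
  C[1][2] = min over k of (A[1][0] + B[0][2] = 0 + 6 = 6, A[1][1] + B[1][2] = 2 + -5 = -3, A[1][2] + B[2][2] = -5 + -4 = -9) = -9 (attained at k = 2)
  C[2][0] = min over k of (A[2][0] + B[0][0] = 6 + -2 = 4, A[2][1] + B[1][0] = 10 + 2 = 12, A[2][2] + B[2][0] = 3 + 10 = 13) = 4 (attained at k = 0)
  C[2][1] = min over k of (A[2][0] + B[0][1] = 6 + 7 = 13, A[2][1] + B[1][1] = 10 + 1 = 11, A[2][2] + B[2][1] = 3 + 7 = 10) = 10 (attained at k = 2)
  C[2][2] = min over k of (A[2][0] + B[0][2] = 6 + 6 = 12, A[2][1] + B[1][2] = 10 + -5 = 5, A[2][2] + B[2][2] = 3 + -4 = -1) = -1 (attained at k = 2)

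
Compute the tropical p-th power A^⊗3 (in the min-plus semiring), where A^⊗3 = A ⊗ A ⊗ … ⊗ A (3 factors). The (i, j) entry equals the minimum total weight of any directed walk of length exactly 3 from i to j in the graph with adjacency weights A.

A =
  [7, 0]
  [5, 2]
A^⊗3 =
  [7, 4]
  [9, 6]

Each entry (A^⊗3)_ij equals the minimum over all length-3 walks i = v_0 → v_1 → … → v_3 = j of Σ_t A[v_t][v_{t+1}]. For example, for (i, j) = (0, 1) we minimise over 4 possible intermediate vertex sequences; the minimum is 4, attained along the walk 0 → 1 → 1 → 1.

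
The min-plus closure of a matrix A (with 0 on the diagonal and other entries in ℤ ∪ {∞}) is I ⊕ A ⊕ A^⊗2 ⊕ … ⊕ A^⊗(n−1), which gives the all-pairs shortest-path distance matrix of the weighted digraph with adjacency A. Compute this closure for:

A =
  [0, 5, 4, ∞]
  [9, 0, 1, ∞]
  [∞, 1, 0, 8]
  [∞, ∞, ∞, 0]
Closure =
  [0, 5, 4, 12]
  [9, 0, 1, 9]
  [10, 1, 0, 8]
  [∞, ∞, ∞, 0]

This is the Floyd-Warshall all-pairs shortest-path computation. For each intermediate vertex k = 0, 1, …, 3, update dist[i][j] ← min(dist[i][j], dist[i][k] + dist[k][j]). The final matrix gives, for each (i, j), the minimum total weight of any directed path from i to j (possibly empty when i = j).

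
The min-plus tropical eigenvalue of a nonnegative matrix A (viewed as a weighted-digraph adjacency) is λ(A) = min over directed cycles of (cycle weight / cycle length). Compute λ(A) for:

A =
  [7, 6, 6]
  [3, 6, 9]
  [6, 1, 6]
λ(A) = 10/3

Enumerate directed cycles and compute their means (weight / length). Sample:
  cycle 0 → 0: weight = 7, length = 1, mean = 7/1 ≈ 7.000
  cycle 1 → 1: weight = 6, length = 1, mean = 6/1 ≈ 6.000
  cycle 2 → 2: weight = 6, length = 1, mean = 6/1 ≈ 6.000
  cycle 0 → 1 → 0: weight = 9, length = 2, mean = 9/2 ≈ 4.500
  cycle 0 → 2 → 0: weight = 12, length = 2, mean = 12/2 ≈ 6.000
  cycle 1 → 0 → 1: weight = 9, length = 2, mean = 9/2 ≈ 4.500
Minimum mean = 3.333, attained e.g. along the cycle 0 → 2 → 1 → 0 with weight 10 and length 3. So λ(A) = 10/3 = 10/3.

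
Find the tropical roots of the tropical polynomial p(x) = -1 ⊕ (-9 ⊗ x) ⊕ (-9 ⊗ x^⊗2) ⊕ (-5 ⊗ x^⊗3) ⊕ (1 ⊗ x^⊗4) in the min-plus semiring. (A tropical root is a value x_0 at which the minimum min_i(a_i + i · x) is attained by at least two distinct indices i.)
Roots: {-6, -4, 0, 8}

Each tropical root is a break point of the lower envelope of the lines y = a_i + i · x (there are 5 lines, with slopes 0, 1, ..., 4). Only the lines that attain the minimum somewhere contribute to roots; other lines are dominated. Here the surviving (envelope) indices are i = 4, i = 3, i = 2, i = 1, i = 0.
Intersections between consecutive envelope lines give the roots: for adjacent envelope indices i < j the intersection is x = (a_i − a_j) / (j − i). Reading off the sorted break points: {-6, -4, 0, 8}.
Verification: at each break x_0, at least two indices attain the minimum of min_i(a_i + i · x_0).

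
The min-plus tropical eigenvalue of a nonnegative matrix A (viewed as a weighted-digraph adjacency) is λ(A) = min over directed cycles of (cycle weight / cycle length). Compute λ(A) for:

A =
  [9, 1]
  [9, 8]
λ(A) = 5

Enumerate directed cycles and compute their means (weight / length). Sample:
  cycle 0 → 0: weight = 9, length = 1, mean = 9/1 ≈ 9.000
  cycle 1 → 1: weight = 8, length = 1, mean = 8/1 ≈ 8.000
  cycle 0 → 1 → 0: weight = 10, length = 2, mean = 10/2 ≈ 5.000
  cycle 1 → 0 → 1: weight = 10, length = 2, mean = 10/2 ≈ 5.000
Minimum mean = 5.000, attained e.g. along the cycle 0 → 1 → 0 with weight 10 and length 2. So λ(A) = 10/2 = 5.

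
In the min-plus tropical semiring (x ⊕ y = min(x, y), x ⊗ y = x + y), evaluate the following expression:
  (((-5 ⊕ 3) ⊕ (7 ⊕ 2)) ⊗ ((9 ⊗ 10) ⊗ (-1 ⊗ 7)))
(((-5 ⊕ 3) ⊕ (7 ⊕ 2)) ⊗ ((9 ⊗ 10) ⊗ (-1 ⊗ 7))) = 20

Expand innermost to outermost. Recall ⊕ takes the minimum of its arguments and ⊗ takes their sum. Working out the expression (((-5 ⊕ 3) ⊕ (7 ⊕ 2)) ⊗ ((9 ⊗ 10) ⊗ (-1 ⊗ 7))) gives 20.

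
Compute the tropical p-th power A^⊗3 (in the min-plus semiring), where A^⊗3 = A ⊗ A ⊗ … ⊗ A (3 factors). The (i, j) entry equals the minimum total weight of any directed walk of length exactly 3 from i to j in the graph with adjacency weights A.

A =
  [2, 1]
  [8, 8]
A^⊗3 =
  [6, 5]
  [12, 11]

Each entry (A^⊗3)_ij equals the minimum over all length-3 walks i = v_0 → v_1 → … → v_3 = j of Σ_t A[v_t][v_{t+1}]. For example, for (i, j) = (0, 1) we minimise over 4 possible intermediate vertex sequences; the minimum is 5, attained along the walk 0 → 0 → 0 → 1.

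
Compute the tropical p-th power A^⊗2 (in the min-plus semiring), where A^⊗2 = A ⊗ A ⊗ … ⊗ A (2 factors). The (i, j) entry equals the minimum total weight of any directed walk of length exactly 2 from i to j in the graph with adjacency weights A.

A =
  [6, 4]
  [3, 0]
A^⊗2 =
  [7, 4]
  [3, 0]

Each entry (A^⊗2)_ij equals the minimum over all length-2 walks i = v_0 → v_1 → … → v_2 = j of Σ_t A[v_t][v_{t+1}]. For example, for (i, j) = (0, 1) we minimise over 2 possible intermediate vertex sequences; the minimum is 4, attained along the walk 0 → 1 → 1.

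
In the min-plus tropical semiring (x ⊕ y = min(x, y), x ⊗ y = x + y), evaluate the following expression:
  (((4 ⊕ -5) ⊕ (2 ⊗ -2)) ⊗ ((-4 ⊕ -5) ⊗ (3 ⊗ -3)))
(((4 ⊕ -5) ⊕ (2 ⊗ -2)) ⊗ ((-4 ⊕ -5) ⊗ (3 ⊗ -3))) = -10

Expand innermost to outermost. Recall ⊕ takes the minimum of its arguments and ⊗ takes their sum. Working out the expression (((4 ⊕ -5) ⊕ (2 ⊗ -2)) ⊗ ((-4 ⊕ -5) ⊗ (3 ⊗ -3))) gives -10.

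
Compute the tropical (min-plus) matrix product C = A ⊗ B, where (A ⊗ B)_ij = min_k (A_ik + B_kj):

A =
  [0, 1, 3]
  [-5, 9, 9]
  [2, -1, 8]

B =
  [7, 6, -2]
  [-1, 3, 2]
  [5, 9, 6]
A ⊗ B =
  [0, 4, -2]
  [2, 1, -7]
  [-2, 2, 0]

Apply the min-plus product entry-by-entry:
  C[0][0] = min over k of (A[0][0] + B[0][0] = 0 + 7 = 7, A[0][1] + B[1][0] = 1 + -1 = 0, A[0][2] + B[2][0] = 3 + 5 = 8) = 0 (attained at k = 1)
  C[0][1] = min over k of (A[0][0] + B[0][1] = 0 + 6 = 6, A[0][1] + B[1][1] = 1 + 3 = 4, A[0][2] + B[2][1] = 3 + 9 = 12) = 4 (attained at k = 1)
  C[0][2] = min over k of (A[0][0] + B[0][2] = 0 + -2 = -2, A[0][1] + B[1][2] = 1 + 2 = 3, A[0][2] + B[2][2] = 3 + 6 = 9) = -2 (attained at k = 0)
  C[1][0] = min over k of (A[1][0] + B[0][0] = -5 + 7 = 2, A[1][1] + B[1][0] = 9 + -1 = 8, A[1][2] + B[2][0] = 9 + 5 = 14) = 2 (attained at k = 0)
  C[1][1] = min over k of (A[1][0] + B[0][1] = -5 + 6 = 1, A[1][1] + B[1][1] = 9 + 3 = 12, A[1][2] + B[2][1] = 9 + 9 = 18) = 1 (attained at k = 0)
  C[1][2] = min over k of (A[1][0] + B[0][2] = -5 + -2 = -7, A[1][1] + B[1][2] = 9 + 2 = 11, A[1][2] + B[2][2] = 9 + 6 = 15) = -7 (attained at k = 0)
  C[2][0] = min over k of (A[2][0] + B[0][0] = 2 + 7 = 9, A[2][1] + B[1][0] = -1 + -1 = -2, A[2][2] + B[2][0] = 8 + 5 = 13) = -2 (attained at k = 1)
  C[2][1] = min over k of (A[2][0] + B[0][1] = 2 + 6 = 8, A[2][1] + B[1][1] = -1 + 3 = 2, A[2][2] + B[2][1] = 8 + 9 = 17) = 2 (attained at k = 1)
  C[2][2] = min over k of (A[2][0] + B[0][2] = 2 + -2 = 0, A[2][1] + B[1][2] = -1 + 2 = 1, A[2][2] + B[2][2] = 8 + 6 = 14) = 0 (attained at k = 0)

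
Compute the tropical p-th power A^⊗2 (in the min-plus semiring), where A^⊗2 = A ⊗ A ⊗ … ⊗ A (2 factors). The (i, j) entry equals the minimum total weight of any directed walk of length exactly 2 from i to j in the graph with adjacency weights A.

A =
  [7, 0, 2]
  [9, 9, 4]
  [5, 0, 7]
A^⊗2 =
  [7, 2, 4]
  [9, 4, 11]
  [9, 5, 4]

Each entry (A^⊗2)_ij equals the minimum over all length-2 walks i = v_0 → v_1 → … → v_2 = j of Σ_t A[v_t][v_{t+1}]. For example, for (i, j) = (0, 2) we minimise over 3 possible intermediate vertex sequences; the minimum is 4, attained along the walk 0 → 1 → 2.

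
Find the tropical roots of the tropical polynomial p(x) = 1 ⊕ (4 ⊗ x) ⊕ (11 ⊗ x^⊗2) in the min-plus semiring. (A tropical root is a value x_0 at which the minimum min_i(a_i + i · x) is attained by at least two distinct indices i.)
Roots: {-7, -3}

Each tropical root is a break point of the lower envelope of the lines y = a_i + i · x (there are 3 lines, with slopes 0, 1, ..., 2). Only the lines that attain the minimum somewhere contribute to roots; other lines are dominated. Here the surviving (envelope) indices are i = 2, i = 1, i = 0.
Intersections between consecutive envelope lines give the roots: for adjacent envelope indices i < j the intersection is x = (a_i − a_j) / (j − i). Reading off the sorted break points: {-7, -3}.
Verification: at each break x_0, at least two indices attain the minimum of min_i(a_i + i · x_0).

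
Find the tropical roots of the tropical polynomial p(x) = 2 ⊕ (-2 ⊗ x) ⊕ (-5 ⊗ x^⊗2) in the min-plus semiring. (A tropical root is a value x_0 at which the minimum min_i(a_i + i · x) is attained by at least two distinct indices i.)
Roots: {3, 4}

Each tropical root is a break point of the lower envelope of the lines y = a_i + i · x (there are 3 lines, with slopes 0, 1, ..., 2). Only the lines that attain the minimum somewhere contribute to roots; other lines are dominated. Here the surviving (envelope) indices are i = 2, i = 1, i = 0.
Intersections between consecutive envelope lines give the roots: for adjacent envelope indices i < j the intersection is x = (a_i − a_j) / (j − i). Reading off the sorted break points: {3, 4}.
Verification: at each break x_0, at least two indices attain the minimum of min_i(a_i + i · x_0).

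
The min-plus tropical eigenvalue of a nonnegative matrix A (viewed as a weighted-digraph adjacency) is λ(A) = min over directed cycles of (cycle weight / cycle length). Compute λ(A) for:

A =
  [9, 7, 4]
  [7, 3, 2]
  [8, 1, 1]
λ(A) = 1

Enumerate directed cycles and compute their means (weight / length). Sample:
  cycle 0 → 0: weight = 9, length = 1, mean = 9/1 ≈ 9.000
  cycle 1 → 1: weight = 3, length = 1, mean = 3/1 ≈ 3.000
  cycle 2 → 2: weight = 1, length = 1, mean = 1/1 ≈ 1.000
  cycle 0 → 1 → 0: weight = 14, length = 2, mean = 14/2 ≈ 7.000
  cycle 0 → 2 → 0: weight = 12, length = 2, mean = 12/2 ≈ 6.000
  cycle 1 → 0 → 1: weight = 14, length = 2, mean = 14/2 ≈ 7.000
Minimum mean = 1.000, attained e.g. along the cycle 2 → 2 with weight 1 and length 1. So λ(A) = 1/1 = 1.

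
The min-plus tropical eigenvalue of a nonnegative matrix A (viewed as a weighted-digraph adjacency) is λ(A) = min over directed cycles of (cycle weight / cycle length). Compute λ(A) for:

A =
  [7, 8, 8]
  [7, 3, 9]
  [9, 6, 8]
λ(A) = 3

Enumerate directed cycles and compute their means (weight / length). Sample:
  cycle 0 → 0: weight = 7, length = 1, mean = 7/1 ≈ 7.000
  cycle 1 → 1: weight = 3, length = 1, mean = 3/1 ≈ 3.000
  cycle 2 → 2: weight = 8, length = 1, mean = 8/1 ≈ 8.000
  cycle 0 → 1 → 0: weight = 15, length = 2, mean = 15/2 ≈ 7.500
  cycle 0 → 2 → 0: weight = 17, length = 2, mean = 17/2 ≈ 8.500
  cycle 1 → 0 → 1: weight = 15, length = 2, mean = 15/2 ≈ 7.500
Minimum mean = 3.000, attained e.g. along the cycle 1 → 1 with weight 3 and length 1. So λ(A) = 3/1 = 3.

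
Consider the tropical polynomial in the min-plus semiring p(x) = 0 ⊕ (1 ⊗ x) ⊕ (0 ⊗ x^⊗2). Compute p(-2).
p(-2) = -4

A tropical monomial a ⊗ x^⊗i evaluates to a + i · x. Evaluating each term at x = -2:
  Term 0 contributes 0 + 0 · -2 = 0
  Term 1 contributes 1 + 1 · -2 = -1
  Term 2 contributes 0 + 2 · -2 = -4
p(-2) = ⊕ of these = min[0, -1, -4] = -4.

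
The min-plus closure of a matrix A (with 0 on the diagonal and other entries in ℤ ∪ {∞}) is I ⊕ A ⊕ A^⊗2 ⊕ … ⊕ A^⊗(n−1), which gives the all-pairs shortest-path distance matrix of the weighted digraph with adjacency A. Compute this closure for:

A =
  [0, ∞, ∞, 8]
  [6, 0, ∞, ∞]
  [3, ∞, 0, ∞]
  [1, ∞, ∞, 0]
Closure =
  [0, ∞, ∞, 8]
  [6, 0, ∞, 14]
  [3, ∞, 0, 11]
  [1, ∞, ∞, 0]

This is the Floyd-Warshall all-pairs shortest-path computation. For each intermediate vertex k = 0, 1, …, 3, update dist[i][j] ← min(dist[i][j], dist[i][k] + dist[k][j]). The final matrix gives, for each (i, j), the minimum total weight of any directed path from i to j (possibly empty when i = j).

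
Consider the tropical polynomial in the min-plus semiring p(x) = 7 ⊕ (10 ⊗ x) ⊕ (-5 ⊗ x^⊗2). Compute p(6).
p(6) = 7

A tropical monomial a ⊗ x^⊗i evaluates to a + i · x. Evaluating each term at x = 6:
  Term 0 contributes 7 + 0 · 6 = 7
  Term 1 contributes 10 + 1 · 6 = 16
  Term 2 contributes -5 + 2 · 6 = 7
p(6) = ⊕ of these = min[7, 16, 7] = 7.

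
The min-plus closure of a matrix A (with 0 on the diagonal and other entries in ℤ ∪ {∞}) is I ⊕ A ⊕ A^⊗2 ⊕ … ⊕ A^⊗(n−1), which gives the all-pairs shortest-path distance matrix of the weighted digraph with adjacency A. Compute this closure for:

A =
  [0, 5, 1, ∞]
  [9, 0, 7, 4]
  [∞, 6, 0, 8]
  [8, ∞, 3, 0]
Closure =
  [0, 5, 1, 9]
  [9, 0, 7, 4]
  [15, 6, 0, 8]
  [8, 9, 3, 0]

This is the Floyd-Warshall all-pairs shortest-path computation. For each intermediate vertex k = 0, 1, …, 3, update dist[i][j] ← min(dist[i][j], dist[i][k] + dist[k][j]). The final matrix gives, for each (i, j), the minimum total weight of any directed path from i to j (possibly empty when i = j).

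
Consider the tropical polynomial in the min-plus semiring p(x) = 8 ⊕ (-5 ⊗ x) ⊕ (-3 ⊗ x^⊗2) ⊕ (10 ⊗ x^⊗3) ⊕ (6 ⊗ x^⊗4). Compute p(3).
p(3) = -2

A tropical monomial a ⊗ x^⊗i evaluates to a + i · x. Evaluating each term at x = 3:
  Term 0 contributes 8 + 0 · 3 = 8
  Term 1 contributes -5 + 1 · 3 = -2
  Term 2 contributes -3 + 2 · 3 = 3
  Term 3 contributes 10 + 3 · 3 = 19
  Term 4 contributes 6 + 4 · 3 = 18
p(3) = ⊕ of these = min[8, -2, 3, 19, 18] = -2.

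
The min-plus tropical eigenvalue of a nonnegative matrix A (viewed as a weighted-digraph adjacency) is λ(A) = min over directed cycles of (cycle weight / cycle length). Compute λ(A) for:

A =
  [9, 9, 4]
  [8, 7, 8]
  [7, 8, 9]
λ(A) = 11/2

Enumerate directed cycles and compute their means (weight / length). Sample:
  cycle 0 → 0: weight = 9, length = 1, mean = 9/1 ≈ 9.000
  cycle 1 → 1: weight = 7, length = 1, mean = 7/1 ≈ 7.000
  cycle 2 → 2: weight = 9, length = 1, mean = 9/1 ≈ 9.000
  cycle 0 → 1 → 0: weight = 17, length = 2, mean = 17/2 ≈ 8.500
  cycle 0 → 2 → 0: weight = 11, length = 2, mean = 11/2 ≈ 5.500
  cycle 1 → 0 → 1: weight = 17, length = 2, mean = 17/2 ≈ 8.500
Minimum mean = 5.500, attained e.g. along the cycle 0 → 2 → 0 with weight 11 and length 2. So λ(A) = 11/2 = 11/2.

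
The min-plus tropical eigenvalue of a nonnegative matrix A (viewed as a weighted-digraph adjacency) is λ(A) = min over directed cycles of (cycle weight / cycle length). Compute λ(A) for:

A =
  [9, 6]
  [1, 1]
λ(A) = 1

Enumerate directed cycles and compute their means (weight / length). Sample:
  cycle 0 → 0: weight = 9, length = 1, mean = 9/1 ≈ 9.000
  cycle 1 → 1: weight = 1, length = 1, mean = 1/1 ≈ 1.000
  cycle 0 → 1 → 0: weight = 7, length = 2, mean = 7/2 ≈ 3.500
  cycle 1 → 0 → 1: weight = 7, length = 2, mean = 7/2 ≈ 3.500
Minimum mean = 1.000, attained e.g. along the cycle 1 → 1 with weight 1 and length 1. So λ(A) = 1/1 = 1.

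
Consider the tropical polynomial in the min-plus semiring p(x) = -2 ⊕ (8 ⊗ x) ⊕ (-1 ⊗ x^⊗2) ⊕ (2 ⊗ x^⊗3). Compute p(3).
p(3) = -2

A tropical monomial a ⊗ x^⊗i evaluates to a + i · x. Evaluating each term at x = 3:
  Term 0 contributes -2 + 0 · 3 = -2
  Term 1 contributes 8 + 1 · 3 = 11
  Term 2 contributes -1 + 2 · 3 = 5
  Term 3 contributes 2 + 3 · 3 = 11
p(3) = ⊕ of these = min[-2, 11, 5, 11] = -2.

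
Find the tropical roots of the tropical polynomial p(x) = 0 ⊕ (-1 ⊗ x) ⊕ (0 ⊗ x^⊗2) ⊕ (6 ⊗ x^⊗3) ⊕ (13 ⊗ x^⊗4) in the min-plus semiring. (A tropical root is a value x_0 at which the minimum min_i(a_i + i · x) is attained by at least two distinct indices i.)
Roots: {-7, -6, -1, 1}

Each tropical root is a break point of the lower envelope of the lines y = a_i + i · x (there are 5 lines, with slopes 0, 1, ..., 4). Only the lines that attain the minimum somewhere contribute to roots; other lines are dominated. Here the surviving (envelope) indices are i = 4, i = 3, i = 2, i = 1, i = 0.
Intersections between consecutive envelope lines give the roots: for adjacent envelope indices i < j the intersection is x = (a_i − a_j) / (j − i). Reading off the sorted break points: {-7, -6, -1, 1}.
Verification: at each break x_0, at least two indices attain the minimum of min_i(a_i + i · x_0).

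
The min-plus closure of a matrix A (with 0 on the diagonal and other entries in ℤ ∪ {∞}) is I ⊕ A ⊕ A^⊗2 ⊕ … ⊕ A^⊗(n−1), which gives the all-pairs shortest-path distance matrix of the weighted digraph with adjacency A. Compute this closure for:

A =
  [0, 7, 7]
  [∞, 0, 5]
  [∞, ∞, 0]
Closure =
  [0, 7, 7]
  [∞, 0, 5]
  [∞, ∞, 0]

This is the Floyd-Warshall all-pairs shortest-path computation. For each intermediate vertex k = 0, 1, …, 2, update dist[i][j] ← min(dist[i][j], dist[i][k] + dist[k][j]). The final matrix gives, for each (i, j), the minimum total weight of any directed path from i to j (possibly empty when i = j).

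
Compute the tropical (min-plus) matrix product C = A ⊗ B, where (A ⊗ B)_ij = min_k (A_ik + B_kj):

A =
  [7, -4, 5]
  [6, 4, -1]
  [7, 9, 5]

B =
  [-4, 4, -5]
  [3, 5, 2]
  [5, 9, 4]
A ⊗ B =
  [-1, 1, -2]
  [2, 8, 1]
  [3, 11, 2]

Apply the min-plus product entry-by-entry:
  C[0][0] = min over k of (A[0][0] + B[0][0] = 7 + -4 = 3, A[0][1] + B[1][0] = -4 + 3 = -1, A[0][2] + B[2][0] = 5 + 5 = 10) = -1 (attained at k = 1)
  C[0][1] = min over k of (A[0][0] + B[0][1] = 7 + 4 = 11, A[0][1] + B[1][1] = -4 + 5 = 1, A[0][2] + B[2][1] = 5 + 9 = 14) = 1 (attained at k = 1)
  C[0][2] = min over k of (A[0][0] + B[0][2] = 7 + -5 = 2, A[0][1] + B[1][2] = -4 + 2 = -2, A[0][2] + B[2][2] = 5 + 4 = 9) = -2 (attained at k = 1)
  C[1][0] = min over k of (A[1][0] + B[0][0] = 6 + -4 = 2, A[1][1] + B[1][0] = 4 + 3 = 7, A[1][2] + B[2][0] = -1 + 5 = 4) = 2 (attained at k = 0)
  C[1][1] = min over k of (A[1][0] + B[0][1] = 6 + 4 = 10, A[1][1] + B[1][1] = 4 + 5 = 9, A[1][2] + B[2][1] = -1 + 9 = 8) = 8 (attained at k = 2)
  C[1][2] = min over k of (A[1][0] + B[0][2] = 6 + -5 = 1, A[1][1] + B[1][2] = 4 + 2 = 6, A[1][2] + B[2][2] = -1 + 4 = 3) = 1 (attained at k = 0)
  C[2][0] = min over k of (A[2][0] + B[0][0] = 7 + -4 = 3, A[2][1] + B[1][0] = 9 + 3 = 12, A[2][2] + B[2][0] = 5 + 5 = 10) = 3 (attained at k = 0)
  C[2][1] = min over k of (A[2][0] + B[0][1] = 7 + 4 = 11, A[2][1] + B[1][1] = 9 + 5 = 14, A[2][2] + B[2][1] = 5 + 9 = 14) = 11 (attained at k = 0)
  C[2][2] = min over k of (A[2][0] + B[0][2] = 7 + -5 = 2, A[2][1] + B[1][2] = 9 + 2 = 11, A[2][2] + B[2][2] = 5 + 4 = 9) = 2 (attained at k = 0)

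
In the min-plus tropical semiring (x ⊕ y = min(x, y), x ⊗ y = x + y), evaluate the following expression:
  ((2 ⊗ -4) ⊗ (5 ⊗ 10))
((2 ⊗ -4) ⊗ (5 ⊗ 10)) = 13

Expand innermost to outermost. Recall ⊕ takes the minimum of its arguments and ⊗ takes their sum. Working out the expression ((2 ⊗ -4) ⊗ (5 ⊗ 10)) gives 13.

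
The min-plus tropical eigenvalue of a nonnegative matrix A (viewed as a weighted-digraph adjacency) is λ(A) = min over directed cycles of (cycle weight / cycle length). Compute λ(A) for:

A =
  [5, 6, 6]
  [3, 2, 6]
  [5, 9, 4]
λ(A) = 2

Enumerate directed cycles and compute their means (weight / length). Sample:
  cycle 0 → 0: weight = 5, length = 1, mean = 5/1 ≈ 5.000
  cycle 1 → 1: weight = 2, length = 1, mean = 2/1 ≈ 2.000
  cycle 2 → 2: weight = 4, length = 1, mean = 4/1 ≈ 4.000
  cycle 0 → 1 → 0: weight = 9, length = 2, mean = 9/2 ≈ 4.500
  cycle 0 → 2 → 0: weight = 11, length = 2, mean = 11/2 ≈ 5.500
  cycle 1 → 0 → 1: weight = 9, length = 2, mean = 9/2 ≈ 4.500
Minimum mean = 2.000, attained e.g. along the cycle 1 → 1 with weight 2 and length 1. So λ(A) = 2/1 = 2.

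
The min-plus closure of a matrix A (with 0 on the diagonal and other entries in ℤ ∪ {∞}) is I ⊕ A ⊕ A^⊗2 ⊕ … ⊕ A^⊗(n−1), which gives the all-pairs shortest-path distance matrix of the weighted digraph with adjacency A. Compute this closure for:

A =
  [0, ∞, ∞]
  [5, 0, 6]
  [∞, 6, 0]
Closure =
  [0, ∞, ∞]
  [5, 0, 6]
  [11, 6, 0]

This is the Floyd-Warshall all-pairs shortest-path computation. For each intermediate vertex k = 0, 1, …, 2, update dist[i][j] ← min(dist[i][j], dist[i][k] + dist[k][j]). The final matrix gives, for each (i, j), the minimum total weight of any directed path from i to j (possibly empty when i = j).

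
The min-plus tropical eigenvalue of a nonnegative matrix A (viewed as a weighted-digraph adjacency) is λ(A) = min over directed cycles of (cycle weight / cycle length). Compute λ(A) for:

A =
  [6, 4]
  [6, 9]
λ(A) = 5

Enumerate directed cycles and compute their means (weight / length). Sample:
  cycle 0 → 0: weight = 6, length = 1, mean = 6/1 ≈ 6.000
  cycle 1 → 1: weight = 9, length = 1, mean = 9/1 ≈ 9.000
  cycle 0 → 1 → 0: weight = 10, length = 2, mean = 10/2 ≈ 5.000
  cycle 1 → 0 → 1: weight = 10, length = 2, mean = 10/2 ≈ 5.000
Minimum mean = 5.000, attained e.g. along the cycle 0 → 1 → 0 with weight 10 and length 2. So λ(A) = 10/2 = 5.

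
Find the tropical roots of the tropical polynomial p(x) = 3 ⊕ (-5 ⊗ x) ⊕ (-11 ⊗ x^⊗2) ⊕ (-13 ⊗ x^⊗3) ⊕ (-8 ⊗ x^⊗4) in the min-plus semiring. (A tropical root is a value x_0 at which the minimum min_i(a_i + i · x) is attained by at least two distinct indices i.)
Roots: {-5, 2, 6, 8}

Each tropical root is a break point of the lower envelope of the lines y = a_i + i · x (there are 5 lines, with slopes 0, 1, ..., 4). Only the lines that attain the minimum somewhere contribute to roots; other lines are dominated. Here the surviving (envelope) indices are i = 4, i = 3, i = 2, i = 1, i = 0.
Intersections between consecutive envelope lines give the roots: for adjacent envelope indices i < j the intersection is x = (a_i − a_j) / (j − i). Reading off the sorted break points: {-5, 2, 6, 8}.
Verification: at each break x_0, at least two indices attain the minimum of min_i(a_i + i · x_0).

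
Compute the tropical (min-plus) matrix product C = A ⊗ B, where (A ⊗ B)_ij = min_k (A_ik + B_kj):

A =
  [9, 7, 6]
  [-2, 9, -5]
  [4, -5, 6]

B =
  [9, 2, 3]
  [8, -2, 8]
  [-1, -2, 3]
A ⊗ B =
  [5, 4, 9]
  [-6, -7, -2]
  [3, -7, 3]

Apply the min-plus product entry-by-entry:
  C[0][0] = min over k of (A[0][0] + B[0][0] = 9 + 9 = 18, A[0][1] + B[1][0] = 7 + 8 = 15, A[0][2] + B[2][0] = 6 + -1 = 5) = 5 (attained at k = 2)
  C[0][1] = min over k of (A[0][0] + B[0][1] = 9 + 2 = 11, A[0][1] + B[1][1] = 7 + -2 = 5, A[0][2] + B[2][1] = 6 + -2 = 4) = 4 (attained at k = 2)
  C[0][2] = min over k of (A[0][0] + B[0][2] = 9 + 3 = 12, A[0][1] + B[1][2] = 7 + 8 = 15, A[0][2] + B[2][2] = 6 + 3 = 9) = 9 (attained at k = 2)
  C[1][0] = min over k of (A[1][0] + B[0][0] = -2 + 9 = 7, A[1][1] + B[1][0] = 9 + 8 = 17, A[1][2] + B[2][0] = -5 + -1 = -6) = -6 (attained at k = 2)
  C[1][1] = min over k of (A[1][0] + B[0][1] = -2 + 2 = 0, A[1][1] + B[1][1] = 9 + -2 = 7, A[1][2] + B[2][1] = -5 + -2 = -7) = -7 (attained at k = 2)
  C[1][2] = min over k of (A[1][0] + B[0][2] = -2 + 3 = 1, A[1][1] + B[1][2] = 9 + 8 = 17, A[1][2] + B[2][2] = -5 + 3 = -2) = -2 (attained at k = 2)
  C[2][0] = min over k of (A[2][0] + B[0][0] = 4 + 9 = 13, A[2][1] + B[1][0] = -5 + 8 = 3, A[2][2] + B[2][0] = 6 + -1 = 5) = 3 (attained at k = 1)
  C[2][1] = min over k of (A[2][0] + B[0][1] = 4 + 2 = 6, A[2][1] + B[1][1] = -5 + -2 = -7, A[2][2] + B[2][1] = 6 + -2 = 4) = -7 (attained at k = 1)
  C[2][2] = min over k of (A[2][0] + B[0][2] = 4 + 3 = 7, A[2][1] + B[1][2] = -5 + 8 = 3, A[2][2] + B[2][2] = 6 + 3 = 9) = 3 (attained at k = 1)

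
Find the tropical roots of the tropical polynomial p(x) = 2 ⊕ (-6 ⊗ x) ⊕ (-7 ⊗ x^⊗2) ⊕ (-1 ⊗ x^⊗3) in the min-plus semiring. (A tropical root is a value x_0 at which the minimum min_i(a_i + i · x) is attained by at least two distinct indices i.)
Roots: {-6, 1, 8}

Each tropical root is a break point of the lower envelope of the lines y = a_i + i · x (there are 4 lines, with slopes 0, 1, ..., 3). Only the lines that attain the minimum somewhere contribute to roots; other lines are dominated. Here the surviving (envelope) indices are i = 3, i = 2, i = 1, i = 0.
Intersections between consecutive envelope lines give the roots: for adjacent envelope indices i < j the intersection is x = (a_i − a_j) / (j − i). Reading off the sorted break points: {-6, 1, 8}.
Verification: at each break x_0, at least two indices attain the minimum of min_i(a_i + i · x_0).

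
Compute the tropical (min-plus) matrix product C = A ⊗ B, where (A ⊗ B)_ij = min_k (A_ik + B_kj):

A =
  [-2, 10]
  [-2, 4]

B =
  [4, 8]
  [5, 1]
A ⊗ B =
  [2, 6]
  [2, 5]

Apply the min-plus product entry-by-entry:
  C[0][0] = min over k of (A[0][0] + B[0][0] = -2 + 4 = 2, A[0][1] + B[1][0] = 10 + 5 = 15) = 2 (attained at k = 0)
  C[0][1] = min over k of (A[0][0] + B[0][1] = -2 + 8 = 6, A[0][1] + B[1][1] = 10 + 1 = 11) = 6 (attained at k = 0)
  C[1][0] = min over k of (A[1][0] + B[0][0] = -2 + 4 = 2, A[1][1] + B[1][0] = 4 + 5 = 9) = 2 (attained at k = 0)
  C[1][1] = min over k of (A[1][0] + B[0][1] = -2 + 8 = 6, A[1][1] + B[1][1] = 4 + 1 = 5) = 5 (attained at k = 1)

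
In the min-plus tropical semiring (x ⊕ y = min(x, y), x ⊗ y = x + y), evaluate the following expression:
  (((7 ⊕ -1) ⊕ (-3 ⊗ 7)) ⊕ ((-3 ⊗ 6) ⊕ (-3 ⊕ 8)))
(((7 ⊕ -1) ⊕ (-3 ⊗ 7)) ⊕ ((-3 ⊗ 6) ⊕ (-3 ⊕ 8))) = -3

Expand innermost to outermost. Recall ⊕ takes the minimum of its arguments and ⊗ takes their sum. Working out the expression (((7 ⊕ -1) ⊕ (-3 ⊗ 7)) ⊕ ((-3 ⊗ 6) ⊕ (-3 ⊕ 8))) gives -3.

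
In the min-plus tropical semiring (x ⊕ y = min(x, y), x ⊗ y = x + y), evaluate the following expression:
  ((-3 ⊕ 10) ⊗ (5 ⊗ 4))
((-3 ⊕ 10) ⊗ (5 ⊗ 4)) = 6

Expand innermost to outermost. Recall ⊕ takes the minimum of its arguments and ⊗ takes their sum. Working out the expression ((-3 ⊕ 10) ⊗ (5 ⊗ 4)) gives 6.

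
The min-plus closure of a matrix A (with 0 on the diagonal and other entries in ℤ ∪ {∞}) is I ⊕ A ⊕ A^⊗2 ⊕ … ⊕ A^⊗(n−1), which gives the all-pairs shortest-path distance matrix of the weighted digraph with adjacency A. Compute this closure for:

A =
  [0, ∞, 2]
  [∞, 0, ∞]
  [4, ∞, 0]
Closure =
  [0, ∞, 2]
  [∞, 0, ∞]
  [4, ∞, 0]

This is the Floyd-Warshall all-pairs shortest-path computation. For each intermediate vertex k = 0, 1, …, 2, update dist[i][j] ← min(dist[i][j], dist[i][k] + dist[k][j]). The final matrix gives, for each (i, j), the minimum total weight of any directed path from i to j (possibly empty when i = j).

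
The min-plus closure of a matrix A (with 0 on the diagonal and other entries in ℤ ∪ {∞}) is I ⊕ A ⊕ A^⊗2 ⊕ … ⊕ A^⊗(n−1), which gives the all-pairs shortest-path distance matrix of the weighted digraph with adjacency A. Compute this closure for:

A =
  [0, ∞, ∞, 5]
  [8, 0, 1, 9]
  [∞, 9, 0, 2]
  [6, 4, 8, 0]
Closure =
  [0, 9, 10, 5]
  [8, 0, 1, 3]
  [8, 6, 0, 2]
  [6, 4, 5, 0]

This is the Floyd-Warshall all-pairs shortest-path computation. For each intermediate vertex k = 0, 1, …, 3, update dist[i][j] ← min(dist[i][j], dist[i][k] + dist[k][j]). The final matrix gives, for each (i, j), the minimum total weight of any directed path from i to j (possibly empty when i = j).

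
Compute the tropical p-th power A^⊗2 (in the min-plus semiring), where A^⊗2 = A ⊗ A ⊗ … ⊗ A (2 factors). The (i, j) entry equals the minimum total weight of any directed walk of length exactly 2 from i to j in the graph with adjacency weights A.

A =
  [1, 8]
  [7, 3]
A^⊗2 =
  [2, 9]
  [8, 6]

Each entry (A^⊗2)_ij equals the minimum over all length-2 walks i = v_0 → v_1 → … → v_2 = j of Σ_t A[v_t][v_{t+1}]. For example, for (i, j) = (0, 1) we minimise over 2 possible intermediate vertex sequences; the minimum is 9, attained along the walk 0 → 0 → 1.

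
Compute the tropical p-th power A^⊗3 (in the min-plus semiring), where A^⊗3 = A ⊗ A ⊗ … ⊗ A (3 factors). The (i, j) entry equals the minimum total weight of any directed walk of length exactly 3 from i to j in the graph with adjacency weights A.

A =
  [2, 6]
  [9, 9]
A^⊗3 =
  [6, 10]
  [13, 17]

Each entry (A^⊗3)_ij equals the minimum over all length-3 walks i = v_0 → v_1 → … → v_3 = j of Σ_t A[v_t][v_{t+1}]. For example, for (i, j) = (0, 1) we minimise over 4 possible intermediate vertex sequences; the minimum is 10, attained along the walk 0 → 0 → 0 → 1.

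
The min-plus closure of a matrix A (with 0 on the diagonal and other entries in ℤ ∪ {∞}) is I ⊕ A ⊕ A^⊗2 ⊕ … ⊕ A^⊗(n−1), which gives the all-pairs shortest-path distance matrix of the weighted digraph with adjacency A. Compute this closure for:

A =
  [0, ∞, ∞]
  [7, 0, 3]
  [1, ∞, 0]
Closure =
  [0, ∞, ∞]
  [4, 0, 3]
  [1, ∞, 0]

This is the Floyd-Warshall all-pairs shortest-path computation. For each intermediate vertex k = 0, 1, …, 2, update dist[i][j] ← min(dist[i][j], dist[i][k] + dist[k][j]). The final matrix gives, for each (i, j), the minimum total weight of any directed path from i to j (possibly empty when i = j).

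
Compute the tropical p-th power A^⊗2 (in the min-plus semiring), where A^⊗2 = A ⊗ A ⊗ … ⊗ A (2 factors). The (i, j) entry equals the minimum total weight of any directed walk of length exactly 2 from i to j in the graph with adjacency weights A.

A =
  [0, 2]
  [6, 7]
A^⊗2 =
  [0, 2]
  [6, 8]

Each entry (A^⊗2)_ij equals the minimum over all length-2 walks i = v_0 → v_1 → … → v_2 = j of Σ_t A[v_t][v_{t+1}]. For example, for (i, j) = (0, 1) we minimise over 2 possible intermediate vertex sequences; the minimum is 2, attained along the walk 0 → 0 → 1.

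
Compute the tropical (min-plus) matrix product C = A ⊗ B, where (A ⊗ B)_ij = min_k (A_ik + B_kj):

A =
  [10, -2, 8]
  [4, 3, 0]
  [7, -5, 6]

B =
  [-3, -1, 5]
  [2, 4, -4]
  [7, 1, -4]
A ⊗ B =
  [0, 2, -6]
  [1, 1, -4]
  [-3, -1, -9]

Apply the min-plus product entry-by-entry:
  C[0][0] = min over k of (A[0][0] + B[0][0] = 10 + -3 = 7, A[0][1] + B[1][0] = -2 + 2 = 0, A[0][2] + B[2][0] = 8 + 7 = 15) = 0 (attained at k = 1)
  C[0][1] = min over k of (A[0][0] + B[0][1] = 10 + -1 = 9, A[0][1] + B[1][1] = -2 + 4 = 2, A[0][2] + B[2][1] = 8 + 1 = 9) = 2 (attained at k = 1)
  C[0][2] = min over k of (A[0][0] + B[0][2] = 10 + 5 = 15, A[0][1] + B[1][2] = -2 + -4 = -6, A[0][2] + B[2][2] = 8 + -4 = 4) = -6 (attained at k = 1)
  C[1][0] = min over k of (A[1][0] + B[0][0] = 4 + -3 = 1, A[1][1] + B[1][0] = 3 + 2 = 5, A[1][2] + B[2][0] = 0 + 7 = 7) = 1 (attained at k = 0)
  C[1][1] = min over k of (A[1][0] + B[0][1] = 4 + -1 = 3, A[1][1] + B[1][1] = 3 + 4 = 7, A[1][2] + B[2][1] = 0 + 1 = 1) = 1 (attained at k = 2)
  C[1][2] = min over k of (A[1][0] + B[0][2] = 4 + 5 = 9, A[1][1] + B[1][2] = 3 + -4 = -1, A[1][2] + B[2][2] = 0 + -4 = -4) = -4 (attained at k = 2)
  C[2][0] = min over k of (A[2][0] + B[0][0] = 7 + -3 = 4, A[2][1] + B[1][0] = -5 + 2 = -3, A[2][2] + B[2][0] = 6 + 7 = 13) = -3 (attained at k = 1)
  C[2][1] = min over k of (A[2][0] + B[0][1] = 7 + -1 = 6, A[2][1] + B[1][1] = -5 + 4 = -1, A[2][2] + B[2][1] = 6 + 1 = 7) = -1 (attained at k = 1)
  C[2][2] = min over k of (A[2][0] + B[0][2] = 7 + 5 = 12, A[2][1] + B[1][2] = -5 + -4 = -9, A[2][2] + B[2][2] = 6 + -4 = 2) = -9 (attained at k = 1)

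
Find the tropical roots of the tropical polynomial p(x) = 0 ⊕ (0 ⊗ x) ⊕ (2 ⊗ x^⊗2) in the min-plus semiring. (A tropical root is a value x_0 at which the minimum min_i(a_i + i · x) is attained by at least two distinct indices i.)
Roots: {-2, 0}

Each tropical root is a break point of the lower envelope of the lines y = a_i + i · x (there are 3 lines, with slopes 0, 1, ..., 2). Only the lines that attain the minimum somewhere contribute to roots; other lines are dominated. Here the surviving (envelope) indices are i = 2, i = 1, i = 0.
Intersections between consecutive envelope lines give the roots: for adjacent envelope indices i < j the intersection is x = (a_i − a_j) / (j − i). Reading off the sorted break points: {-2, 0}.
Verification: at each break x_0, at least two indices attain the minimum of min_i(a_i + i · x_0).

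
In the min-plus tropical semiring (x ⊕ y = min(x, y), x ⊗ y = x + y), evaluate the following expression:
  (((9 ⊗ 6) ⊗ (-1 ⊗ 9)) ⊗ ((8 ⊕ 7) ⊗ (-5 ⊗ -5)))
(((9 ⊗ 6) ⊗ (-1 ⊗ 9)) ⊗ ((8 ⊕ 7) ⊗ (-5 ⊗ -5))) = 20

Expand innermost to outermost. Recall ⊕ takes the minimum of its arguments and ⊗ takes their sum. Working out the expression (((9 ⊗ 6) ⊗ (-1 ⊗ 9)) ⊗ ((8 ⊕ 7) ⊗ (-5 ⊗ -5))) gives 20.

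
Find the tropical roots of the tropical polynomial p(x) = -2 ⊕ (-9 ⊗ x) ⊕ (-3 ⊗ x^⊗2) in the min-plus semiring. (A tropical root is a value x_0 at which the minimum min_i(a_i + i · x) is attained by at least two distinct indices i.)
Roots: {-6, 7}

Each tropical root is a break point of the lower envelope of the lines y = a_i + i · x (there are 3 lines, with slopes 0, 1, ..., 2). Only the lines that attain the minimum somewhere contribute to roots; other lines are dominated. Here the surviving (envelope) indices are i = 2, i = 1, i = 0.
Intersections between consecutive envelope lines give the roots: for adjacent envelope indices i < j the intersection is x = (a_i − a_j) / (j − i). Reading off the sorted break points: {-6, 7}.
Verification: at each break x_0, at least two indices attain the minimum of min_i(a_i + i · x_0).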